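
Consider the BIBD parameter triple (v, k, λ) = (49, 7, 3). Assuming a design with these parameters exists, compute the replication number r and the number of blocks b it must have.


Any 2-(v, k, λ) BIBD satisfies two necessary conditions:
  (i)  Each point sits in r blocks, and counting incidences through any fixed point gives r(k − 1) = λ(v − 1), so r = λ(v − 1)/(k − 1).
  (ii) Total incidences bk = vr, so b = vr/k.
Step 1: r = λ(v − 1)/(k − 1) = 3·(49 − 1)/(7 − 1) = 3·48/6 = 144/6 = 24.
Step 2: b = vr/k = 49·24/7 = 1176/7 = 168.
Check integrality: r = 24 ∈ Z ✓, b = 168 ∈ Z ✓.
(These identities are necessary conditions: they determine r and b for any design with these parameters, but do not by themselves prove that one exists.)

r = 24, b = 168.


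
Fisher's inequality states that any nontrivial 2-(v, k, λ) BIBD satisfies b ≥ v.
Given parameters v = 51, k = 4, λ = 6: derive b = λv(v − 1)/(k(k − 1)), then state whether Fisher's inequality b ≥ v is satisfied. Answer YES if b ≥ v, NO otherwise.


b = λv(v − 1)/(k(k − 1)) = 6·51·50/(4·3) = 15300/12 = 1275.
Compare with v = 51: b ≥ v, so Fisher's inequality holds.

YES


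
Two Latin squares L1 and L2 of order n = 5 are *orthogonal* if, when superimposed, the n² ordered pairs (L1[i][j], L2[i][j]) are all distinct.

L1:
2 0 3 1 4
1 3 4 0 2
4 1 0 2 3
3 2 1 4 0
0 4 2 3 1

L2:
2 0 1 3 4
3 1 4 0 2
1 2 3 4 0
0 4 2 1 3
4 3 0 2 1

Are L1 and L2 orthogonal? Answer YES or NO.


Form the n² = 25 superimposed pairs (L1[i][j], L2[i][j]), row by row (rows and columns indexed from 0):
row 0: (2,2) (0,0) (3,1) (1,3) (4,4)
row 1: (1,3) (3,1) (4,4) (0,0) (2,2)
row 2: (4,1) (1,2) (0,3) (2,4) (3,0)
row 3: (3,0) (2,4) (1,2) (4,1) (0,3)
row 4: (0,4) (4,3) (2,0) (3,2) (1,1)
Orthogonality requires all 25 pairs distinct.
But the pair (1,3) repeats: cell (0,3) has L1 = 1, L2 = 3, and cell (1,0) has L1 = 1, L2 = 3.
A repeated pair means some other pair never occurs (only 15 distinct pairs out of 25), so the squares are not orthogonal.
Conclusion: NO.

NO


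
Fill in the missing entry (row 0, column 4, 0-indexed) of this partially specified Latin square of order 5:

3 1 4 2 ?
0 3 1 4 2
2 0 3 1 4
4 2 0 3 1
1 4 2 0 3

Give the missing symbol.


Row 0 contains symbols [1, 2, 3, 4] — missing [0].
Column 4 contains symbols [1, 2, 3, 4] — missing [0].
The missing symbol must appear in both missing sets; intersection = [0].
Therefore the hidden value is 0.

Missing value = 0.


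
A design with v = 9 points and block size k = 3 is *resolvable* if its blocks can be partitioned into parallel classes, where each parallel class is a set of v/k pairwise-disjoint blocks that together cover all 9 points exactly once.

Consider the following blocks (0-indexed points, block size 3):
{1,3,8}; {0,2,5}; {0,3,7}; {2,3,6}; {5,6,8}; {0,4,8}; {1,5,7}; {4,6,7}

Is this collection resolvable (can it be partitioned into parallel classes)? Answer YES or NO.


v = 9, block size k = 3, number of blocks = 8.
For resolvability, blocks must partition into parallel classes of size v/k = 3.
Total blocks must therefore be a multiple of 3: 8 = 3·2 + 2 ⇒ not divisible ✗.
Resolvable? NO.

NO


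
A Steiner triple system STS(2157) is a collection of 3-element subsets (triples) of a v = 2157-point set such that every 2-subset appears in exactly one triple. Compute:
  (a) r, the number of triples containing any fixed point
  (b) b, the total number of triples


An STS(v) is a 2-(v, 3, 1) BIBD: block size k = 3, λ = 1.
Replication: r(k − 1) = λ(v − 1) ⇒ r·2 = 2157 − 1 = 2156 ⇒ r = 1078.
Block count: b = v(v − 1)/6 = 2157·2156/6 = 4650492/6 = 775082.

r = 1078, b = 775082.


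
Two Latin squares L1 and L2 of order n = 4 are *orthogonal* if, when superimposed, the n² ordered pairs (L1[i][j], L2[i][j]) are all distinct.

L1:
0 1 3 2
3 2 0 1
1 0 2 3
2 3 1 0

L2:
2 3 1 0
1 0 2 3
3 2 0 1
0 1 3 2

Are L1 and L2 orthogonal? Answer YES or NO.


Form the n² = 16 superimposed pairs (L1[i][j], L2[i][j]), row by row (rows and columns indexed from 0):
row 0: (0,2) (1,3) (3,1) (2,0)
row 1: (3,1) (2,0) (0,2) (1,3)
row 2: (1,3) (0,2) (2,0) (3,1)
row 3: (2,0) (3,1) (1,3) (0,2)
Orthogonality requires all 16 pairs distinct.
But the pair (3,1) repeats: cell (0,2) has L1 = 3, L2 = 1, and cell (1,0) has L1 = 3, L2 = 1.
A repeated pair means some other pair never occurs (only 4 distinct pairs out of 16), so the squares are not orthogonal.
Conclusion: NO.

NO


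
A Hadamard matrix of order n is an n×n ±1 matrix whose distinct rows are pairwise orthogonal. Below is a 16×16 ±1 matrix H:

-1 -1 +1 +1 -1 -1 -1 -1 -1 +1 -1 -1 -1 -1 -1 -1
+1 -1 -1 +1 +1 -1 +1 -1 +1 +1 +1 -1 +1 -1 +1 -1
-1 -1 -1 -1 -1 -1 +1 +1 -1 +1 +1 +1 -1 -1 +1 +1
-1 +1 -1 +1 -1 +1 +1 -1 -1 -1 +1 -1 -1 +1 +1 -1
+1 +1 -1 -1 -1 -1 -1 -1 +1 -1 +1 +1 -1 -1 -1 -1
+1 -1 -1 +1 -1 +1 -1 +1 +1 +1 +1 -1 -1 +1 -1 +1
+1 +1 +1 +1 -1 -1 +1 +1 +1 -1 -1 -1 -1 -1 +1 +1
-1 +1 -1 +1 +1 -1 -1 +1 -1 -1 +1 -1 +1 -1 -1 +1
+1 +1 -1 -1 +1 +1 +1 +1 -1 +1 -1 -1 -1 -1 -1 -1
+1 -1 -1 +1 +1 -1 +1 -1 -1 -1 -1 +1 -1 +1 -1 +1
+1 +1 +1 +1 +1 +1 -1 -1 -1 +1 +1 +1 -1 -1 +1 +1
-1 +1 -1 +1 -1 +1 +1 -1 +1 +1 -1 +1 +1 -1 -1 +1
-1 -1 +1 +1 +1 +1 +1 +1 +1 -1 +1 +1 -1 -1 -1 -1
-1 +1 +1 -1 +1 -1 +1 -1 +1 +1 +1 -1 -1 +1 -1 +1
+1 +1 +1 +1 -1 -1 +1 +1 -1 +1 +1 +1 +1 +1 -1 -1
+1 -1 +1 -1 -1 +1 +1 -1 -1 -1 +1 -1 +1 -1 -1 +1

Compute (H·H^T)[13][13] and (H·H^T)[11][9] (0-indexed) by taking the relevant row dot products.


Row 9 of H: [1, -1, -1, 1, 1, -1, 1, -1, -1, -1, -1, 1, -1, 1, -1, 1].
Row 11 of H: [-1, 1, -1, 1, -1, 1, 1, -1, 1, 1, -1, 1, 1, -1, -1, 1].
Row 13 of H: [-1, 1, 1, -1, 1, -1, 1, -1, 1, 1, 1, -1, -1, 1, -1, 1].
(H·H^T)[13][13] = Σ_j H[13][j]·H[13][j] = (-1)² + (1)² + (1)² + (-1)² + (1)² + (-1)² + (1)² + (-1)² + (1)² + (1)² + (1)² + (-1)² + (-1)² + (1)² + (-1)² + (1)² = 1 + 1 + 1 + 1 + 1 + 1 + 1 + 1 + 1 + 1 + 1 + 1 + 1 + 1 + 1 + 1 = 16.
(H·H^T)[11][9] = Σ_j H[11][j]·H[9][j] = (-1)·(1) + (1)·(-1) + (-1)·(-1) + (1)·(1) + (-1)·(1) + (1)·(-1) + (1)·(1) + (-1)·(-1) + (1)·(-1) + (1)·(-1) + (-1)·(-1) + (1)·(1) + (1)·(-1) + (-1)·(1) + (-1)·(-1) + (1)·(1) = -1 + -1 + 1 + 1 + -1 + -1 + 1 + 1 + -1 + -1 + 1 + 1 + -1 + -1 + 1 + 1 = 0.
So rows 11 and 9 are orthogonal; the diagonal entry equals n = 16.

(13,13) entry = 16; (11,9) entry = 0.


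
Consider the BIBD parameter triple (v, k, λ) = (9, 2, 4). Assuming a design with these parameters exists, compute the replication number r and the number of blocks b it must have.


Any 2-(v, k, λ) BIBD satisfies two necessary conditions:
  (i)  Each point sits in r blocks, and counting incidences through any fixed point gives r(k − 1) = λ(v − 1), so r = λ(v − 1)/(k − 1).
  (ii) Total incidences bk = vr, so b = vr/k.
Step 1: r = λ(v − 1)/(k − 1) = 4·(9 − 1)/(2 − 1) = 4·8/1 = 32/1 = 32.
Step 2: b = vr/k = 9·32/2 = 288/2 = 144.
Check integrality: r = 32 ∈ Z ✓, b = 144 ∈ Z ✓.
(These identities are necessary conditions: they determine r and b for any design with these parameters, but do not by themselves prove that one exists.)

r = 32, b = 144.


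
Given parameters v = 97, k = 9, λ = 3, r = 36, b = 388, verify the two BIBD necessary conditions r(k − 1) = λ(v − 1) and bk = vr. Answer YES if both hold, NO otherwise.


Condition (i): r(k − 1) = 36·8 = 288; λ(v − 1) = 3·96 = 288. Match? YES.
Condition (ii): bk = 388·9 = 3492; vr = 97·36 = 3492. Match? YES.
Both conditions hold? YES.

YES


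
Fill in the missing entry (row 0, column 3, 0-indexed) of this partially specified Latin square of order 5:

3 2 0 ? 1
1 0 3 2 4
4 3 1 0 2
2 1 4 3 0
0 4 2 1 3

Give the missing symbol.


Row 0 contains symbols [0, 1, 2, 3] — missing [4].
Column 3 contains symbols [0, 1, 2, 3] — missing [4].
The missing symbol must appear in both missing sets; intersection = [4].
Therefore the hidden value is 4.

Missing value = 4.


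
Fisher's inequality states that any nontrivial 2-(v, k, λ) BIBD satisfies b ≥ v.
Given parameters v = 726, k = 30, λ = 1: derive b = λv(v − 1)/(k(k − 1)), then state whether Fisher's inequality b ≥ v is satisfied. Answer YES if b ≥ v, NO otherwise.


b = λv(v − 1)/(k(k − 1)) = 1·726·725/(30·29) = 526350/870 = 605.
Compare with v = 726: b < v, so Fisher's inequality fails.

NO


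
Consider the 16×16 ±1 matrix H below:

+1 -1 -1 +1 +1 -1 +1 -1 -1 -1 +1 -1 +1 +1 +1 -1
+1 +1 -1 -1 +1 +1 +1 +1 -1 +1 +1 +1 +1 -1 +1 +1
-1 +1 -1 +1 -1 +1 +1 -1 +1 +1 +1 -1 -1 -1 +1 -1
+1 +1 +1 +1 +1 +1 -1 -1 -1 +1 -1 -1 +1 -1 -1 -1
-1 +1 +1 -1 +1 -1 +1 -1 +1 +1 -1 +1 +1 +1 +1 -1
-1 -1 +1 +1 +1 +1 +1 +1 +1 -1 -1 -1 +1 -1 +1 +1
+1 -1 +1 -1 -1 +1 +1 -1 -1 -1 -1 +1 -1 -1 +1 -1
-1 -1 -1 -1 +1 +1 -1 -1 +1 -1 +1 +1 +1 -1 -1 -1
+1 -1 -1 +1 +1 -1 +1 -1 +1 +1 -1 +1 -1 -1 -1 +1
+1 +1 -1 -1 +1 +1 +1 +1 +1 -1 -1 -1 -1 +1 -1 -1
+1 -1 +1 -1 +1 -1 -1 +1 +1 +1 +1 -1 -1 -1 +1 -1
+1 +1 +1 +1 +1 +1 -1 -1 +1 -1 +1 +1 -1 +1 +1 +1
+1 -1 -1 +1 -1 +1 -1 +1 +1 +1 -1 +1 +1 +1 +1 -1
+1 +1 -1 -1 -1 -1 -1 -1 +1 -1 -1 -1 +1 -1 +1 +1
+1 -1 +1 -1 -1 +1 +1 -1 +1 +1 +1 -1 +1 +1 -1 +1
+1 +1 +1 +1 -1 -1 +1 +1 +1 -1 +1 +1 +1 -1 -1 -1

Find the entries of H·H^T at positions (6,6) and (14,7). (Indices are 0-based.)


Row 6 of H: [1, -1, 1, -1, -1, 1, 1, -1, -1, -1, -1, 1, -1, -1, 1, -1].
Row 7 of H: [-1, -1, -1, -1, 1, 1, -1, -1, 1, -1, 1, 1, 1, -1, -1, -1].
Row 14 of H: [1, -1, 1, -1, -1, 1, 1, -1, 1, 1, 1, -1, 1, 1, -1, 1].
(H·H^T)[6][6] = Σ_j H[6][j]·H[6][j] = (1)² + (-1)² + (1)² + (-1)² + (-1)² + (1)² + (1)² + (-1)² + (-1)² + (-1)² + (-1)² + (1)² + (-1)² + (-1)² + (1)² + (-1)² = 1 + 1 + 1 + 1 + 1 + 1 + 1 + 1 + 1 + 1 + 1 + 1 + 1 + 1 + 1 + 1 = 16.
(H·H^T)[14][7] = Σ_j H[14][j]·H[7][j] = (1)·(-1) + (-1)·(-1) + (1)·(-1) + (-1)·(-1) + (-1)·(1) + (1)·(1) + (1)·(-1) + (-1)·(-1) + (1)·(1) + (1)·(-1) + (1)·(1) + (-1)·(1) + (1)·(1) + (1)·(-1) + (-1)·(-1) + (1)·(-1) = -1 + 1 + -1 + 1 + -1 + 1 + -1 + 1 + 1 + -1 + 1 + -1 + 1 + -1 + 1 + -1 = 0.
So rows 14 and 7 are orthogonal; the diagonal entry equals n = 16.

(6,6) entry = 16; (14,7) entry = 0.


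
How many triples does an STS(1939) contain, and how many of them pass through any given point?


An STS(v) is a 2-(v, 3, 1) BIBD: block size k = 3, λ = 1.
Replication: r(k − 1) = λ(v − 1) ⇒ r·2 = 1939 − 1 = 1938 ⇒ r = 969.
Block count: b = v(v − 1)/6 = 1939·1938/6 = 3757782/6 = 626297.

r = 969, b = 626297.


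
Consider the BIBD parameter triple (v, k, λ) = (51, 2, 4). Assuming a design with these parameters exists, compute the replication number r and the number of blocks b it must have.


Any 2-(v, k, λ) BIBD satisfies two necessary conditions:
  (i)  Each point sits in r blocks, and counting incidences through any fixed point gives r(k − 1) = λ(v − 1), so r = λ(v − 1)/(k − 1).
  (ii) Total incidences bk = vr, so b = vr/k.
Step 1: r = λ(v − 1)/(k − 1) = 4·(51 − 1)/(2 − 1) = 4·50/1 = 200/1 = 200.
Step 2: b = vr/k = 51·200/2 = 10200/2 = 5100.
Check integrality: r = 200 ∈ Z ✓, b = 5100 ∈ Z ✓.
(These identities are necessary conditions: they determine r and b for any design with these parameters, but do not by themselves prove that one exists.)

r = 200, b = 5100.


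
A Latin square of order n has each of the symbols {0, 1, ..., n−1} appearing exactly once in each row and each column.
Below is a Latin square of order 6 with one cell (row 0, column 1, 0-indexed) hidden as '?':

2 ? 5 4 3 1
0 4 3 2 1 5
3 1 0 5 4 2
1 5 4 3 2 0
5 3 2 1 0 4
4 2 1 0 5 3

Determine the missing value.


Row 0 contains symbols [1, 2, 3, 4, 5] — missing [0].
Column 1 contains symbols [1, 2, 3, 4, 5] — missing [0].
The missing symbol must appear in both missing sets; intersection = [0].
Therefore the hidden value is 0.

Missing value = 0.


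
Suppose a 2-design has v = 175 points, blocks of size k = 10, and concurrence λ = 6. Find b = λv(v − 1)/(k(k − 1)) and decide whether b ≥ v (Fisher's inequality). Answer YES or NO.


b = λv(v − 1)/(k(k − 1)) = 6·175·174/(10·9) = 182700/90 = 2030.
Compare with v = 175: b ≥ v, so Fisher's inequality holds.

YES


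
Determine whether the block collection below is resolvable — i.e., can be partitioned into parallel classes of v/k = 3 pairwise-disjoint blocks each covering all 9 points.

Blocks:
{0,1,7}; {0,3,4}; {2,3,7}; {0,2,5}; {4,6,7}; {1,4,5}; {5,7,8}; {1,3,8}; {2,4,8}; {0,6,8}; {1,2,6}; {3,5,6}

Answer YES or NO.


v = 9, block size k = 3, number of blocks = 12.
For resolvability, blocks must partition into parallel classes of size v/k = 3.
Total blocks must therefore be a multiple of 3: 12 = 3·4 + 0 ⇒ divisible ✓.
Greedy packing gives 4 candidate class(es). Each should be a full parallel class (size 3, covers all 9 points).
  Class 1 (3 blocks): {0,1,7}; {2,4,8}; {3,5,6}. Points covered: [0, 1, 2, 3, 4, 5, 6, 7, 8].
  Class 2 (3 blocks): {0,3,4}; {5,7,8}; {1,2,6}. Points covered: [0, 1, 2, 3, 4, 5, 6, 7, 8].
  Class 3 (3 blocks): {2,3,7}; {1,4,5}; {0,6,8}. Points covered: [0, 1, 2, 3, 4, 5, 6, 7, 8].
  Class 4 (3 blocks): {0,2,5}; {4,6,7}; {1,3,8}. Points covered: [0, 1, 2, 3, 4, 5, 6, 7, 8].
All classes full (size 3)? YES. All classes cover every point? YES.
Resolvable? YES.

YES


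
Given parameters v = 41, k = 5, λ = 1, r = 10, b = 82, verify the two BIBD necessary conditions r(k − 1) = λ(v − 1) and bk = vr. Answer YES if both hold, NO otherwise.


Condition (i): r(k − 1) = 10·4 = 40; λ(v − 1) = 1·40 = 40. Match? YES.
Condition (ii): bk = 82·5 = 410; vr = 41·10 = 410. Match? YES.
Both conditions hold? YES.

YES


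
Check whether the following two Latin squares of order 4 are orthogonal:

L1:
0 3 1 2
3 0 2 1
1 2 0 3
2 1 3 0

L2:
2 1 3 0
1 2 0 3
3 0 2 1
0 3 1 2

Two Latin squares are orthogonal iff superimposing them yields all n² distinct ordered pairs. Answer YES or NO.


Form the n² = 16 superimposed pairs (L1[i][j], L2[i][j]), row by row (rows and columns indexed from 0):
row 0: (0,2) (3,1) (1,3) (2,0)
row 1: (3,1) (0,2) (2,0) (1,3)
row 2: (1,3) (2,0) (0,2) (3,1)
row 3: (2,0) (1,3) (3,1) (0,2)
Orthogonality requires all 16 pairs distinct.
But the pair (3,1) repeats: cell (0,1) has L1 = 3, L2 = 1, and cell (1,0) has L1 = 3, L2 = 1.
A repeated pair means some other pair never occurs (only 4 distinct pairs out of 16), so the squares are not orthogonal.
Conclusion: NO.

NO


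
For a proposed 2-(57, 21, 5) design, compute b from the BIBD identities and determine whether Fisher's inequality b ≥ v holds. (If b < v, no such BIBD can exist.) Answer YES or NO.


b = λv(v − 1)/(k(k − 1)) = 5·57·56/(21·20) = 15960/420 = 38.
Compare with v = 57: b < v, so Fisher's inequality fails.

NO


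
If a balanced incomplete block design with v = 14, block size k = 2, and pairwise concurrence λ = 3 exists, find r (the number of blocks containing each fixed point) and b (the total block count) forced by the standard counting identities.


Any 2-(v, k, λ) BIBD satisfies two necessary conditions:
  (i)  Each point sits in r blocks, and counting incidences through any fixed point gives r(k − 1) = λ(v − 1), so r = λ(v − 1)/(k − 1).
  (ii) Total incidences bk = vr, so b = vr/k.
Step 1: r = λ(v − 1)/(k − 1) = 3·(14 − 1)/(2 − 1) = 3·13/1 = 39/1 = 39.
Step 2: b = vr/k = 14·39/2 = 546/2 = 273.
Check integrality: r = 39 ∈ Z ✓, b = 273 ∈ Z ✓.
(These identities are necessary conditions: they determine r and b for any design with these parameters, but do not by themselves prove that one exists.)

r = 39, b = 273.


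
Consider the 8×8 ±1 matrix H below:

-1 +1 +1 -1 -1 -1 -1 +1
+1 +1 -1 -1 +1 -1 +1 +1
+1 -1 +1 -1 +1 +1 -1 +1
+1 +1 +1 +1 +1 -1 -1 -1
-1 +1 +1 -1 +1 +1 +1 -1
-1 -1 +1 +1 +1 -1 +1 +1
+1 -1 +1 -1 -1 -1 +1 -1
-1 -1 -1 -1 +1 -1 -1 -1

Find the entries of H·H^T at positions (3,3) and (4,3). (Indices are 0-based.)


Row 3 of H: [1, 1, 1, 1, 1, -1, -1, -1].
Row 4 of H: [-1, 1, 1, -1, 1, 1, 1, -1].
(H·H^T)[3][3] = Σ_j H[3][j]·H[3][j] = (1)² + (1)² + (1)² + (1)² + (1)² + (-1)² + (-1)² + (-1)² = 1 + 1 + 1 + 1 + 1 + 1 + 1 + 1 = 8.
(H·H^T)[4][3] = Σ_j H[4][j]·H[3][j] = (-1)·(1) + (1)·(1) + (1)·(1) + (-1)·(1) + (1)·(1) + (1)·(-1) + (1)·(-1) + (-1)·(-1) = -1 + 1 + 1 + -1 + 1 + -1 + -1 + 1 = 0.
So rows 4 and 3 are orthogonal; the diagonal entry equals n = 8.

(3,3) entry = 8; (4,3) entry = 0.


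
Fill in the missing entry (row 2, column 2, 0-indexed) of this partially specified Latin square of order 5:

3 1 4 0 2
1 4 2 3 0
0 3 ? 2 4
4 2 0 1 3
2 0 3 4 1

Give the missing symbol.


Row 2 contains symbols [0, 2, 3, 4] — missing [1].
Column 2 contains symbols [0, 2, 3, 4] — missing [1].
The missing symbol must appear in both missing sets; intersection = [1].
Therefore the hidden value is 1.

Missing value = 1.


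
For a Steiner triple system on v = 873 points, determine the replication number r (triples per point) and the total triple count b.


An STS(v) is a 2-(v, 3, 1) BIBD: block size k = 3, λ = 1.
Replication: r(k − 1) = λ(v − 1) ⇒ r·2 = 873 − 1 = 872 ⇒ r = 436.
Block count: b = v(v − 1)/6 = 873·872/6 = 761256/6 = 126876.

r = 436, b = 126876.


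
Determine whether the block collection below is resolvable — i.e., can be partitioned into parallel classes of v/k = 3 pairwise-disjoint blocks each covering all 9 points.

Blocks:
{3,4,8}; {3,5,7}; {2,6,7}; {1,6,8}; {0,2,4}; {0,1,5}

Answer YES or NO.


v = 9, block size k = 3, number of blocks = 6.
For resolvability, blocks must partition into parallel classes of size v/k = 3.
Total blocks must therefore be a multiple of 3: 6 = 3·2 + 0 ⇒ divisible ✓.
Greedy packing gives 2 candidate class(es). Each should be a full parallel class (size 3, covers all 9 points).
  Class 1 (3 blocks): {3,4,8}; {2,6,7}; {0,1,5}. Points covered: [0, 1, 2, 3, 4, 5, 6, 7, 8].
  Class 2 (3 blocks): {3,5,7}; {1,6,8}; {0,2,4}. Points covered: [0, 1, 2, 3, 4, 5, 6, 7, 8].
All classes full (size 3)? YES. All classes cover every point? YES.
Resolvable? YES.

YES


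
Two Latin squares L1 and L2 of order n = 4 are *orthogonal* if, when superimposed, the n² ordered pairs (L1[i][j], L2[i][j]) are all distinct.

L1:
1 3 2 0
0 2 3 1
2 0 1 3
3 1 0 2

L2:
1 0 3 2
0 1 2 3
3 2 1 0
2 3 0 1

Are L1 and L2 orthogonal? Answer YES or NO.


Form the n² = 16 superimposed pairs (L1[i][j], L2[i][j]), row by row (rows and columns indexed from 0):
row 0: (1,1) (3,0) (2,3) (0,2)
row 1: (0,0) (2,1) (3,2) (1,3)
row 2: (2,3) (0,2) (1,1) (3,0)
row 3: (3,2) (1,3) (0,0) (2,1)
Orthogonality requires all 16 pairs distinct.
But the pair (2,3) repeats: cell (0,2) has L1 = 2, L2 = 3, and cell (2,0) has L1 = 2, L2 = 3.
A repeated pair means some other pair never occurs (only 8 distinct pairs out of 16), so the squares are not orthogonal.
Conclusion: NO.

NO


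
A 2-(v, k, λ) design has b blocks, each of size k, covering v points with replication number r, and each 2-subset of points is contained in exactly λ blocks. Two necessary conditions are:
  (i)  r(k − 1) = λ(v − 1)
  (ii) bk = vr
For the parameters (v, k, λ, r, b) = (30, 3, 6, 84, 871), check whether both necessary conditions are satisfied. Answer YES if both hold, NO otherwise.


Condition (i): r(k − 1) = 84·2 = 168; λ(v − 1) = 6·29 = 174. Match? NO.
Condition (ii): bk = 871·3 = 2613; vr = 30·84 = 2520. Match? NO.
Both conditions hold? NO.

NO


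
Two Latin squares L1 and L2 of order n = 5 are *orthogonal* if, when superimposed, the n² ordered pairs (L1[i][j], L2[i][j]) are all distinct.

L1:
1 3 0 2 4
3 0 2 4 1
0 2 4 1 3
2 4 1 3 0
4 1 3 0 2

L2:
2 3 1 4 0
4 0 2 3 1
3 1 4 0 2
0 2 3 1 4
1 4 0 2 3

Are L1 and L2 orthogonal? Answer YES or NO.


Form the n² = 25 superimposed pairs (L1[i][j], L2[i][j]), row by row (rows and columns indexed from 0):
row 0: (1,2) (3,3) (0,1) (2,4) (4,0)
row 1: (3,4) (0,0) (2,2) (4,3) (1,1)
row 2: (0,3) (2,1) (4,4) (1,0) (3,2)
row 3: (2,0) (4,2) (1,3) (3,1) (0,4)
row 4: (4,1) (1,4) (3,0) (0,2) (2,3)
Orthogonality requires all 25 pairs distinct.
Check by first coordinate: for each symbol s of L1, list the L2 entries in the n cells where L1 = s; they must all differ.
  L1 = 0: L2 entries (in reading order) 1, 0, 3, 4, 2 — all 5 distinct ✓
  L1 = 1: L2 entries (in reading order) 2, 1, 0, 3, 4 — all 5 distinct ✓
  L1 = 2: L2 entries (in reading order) 4, 2, 1, 0, 3 — all 5 distinct ✓
  L1 = 3: L2 entries (in reading order) 3, 4, 2, 1, 0 — all 5 distinct ✓
  L1 = 4: L2 entries (in reading order) 0, 3, 4, 2, 1 — all 5 distinct ✓
Every symbol of L1 meets every symbol of L2 exactly once, so all 25 pairs are distinct (25 of 25).
Conclusion: YES.

YES


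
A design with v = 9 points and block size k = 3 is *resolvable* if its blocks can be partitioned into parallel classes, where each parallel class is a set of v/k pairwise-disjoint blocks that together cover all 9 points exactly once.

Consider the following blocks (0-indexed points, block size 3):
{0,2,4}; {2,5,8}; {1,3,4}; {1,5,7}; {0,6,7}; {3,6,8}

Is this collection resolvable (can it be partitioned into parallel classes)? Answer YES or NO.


v = 9, block size k = 3, number of blocks = 6.
For resolvability, blocks must partition into parallel classes of size v/k = 3.
Total blocks must therefore be a multiple of 3: 6 = 3·2 + 0 ⇒ divisible ✓.
Greedy packing gives 2 candidate class(es). Each should be a full parallel class (size 3, covers all 9 points).
  Class 1 (3 blocks): {0,2,4}; {1,5,7}; {3,6,8}. Points covered: [0, 1, 2, 3, 4, 5, 6, 7, 8].
  Class 2 (3 blocks): {2,5,8}; {1,3,4}; {0,6,7}. Points covered: [0, 1, 2, 3, 4, 5, 6, 7, 8].
All classes full (size 3)? YES. All classes cover every point? YES.
Resolvable? YES.

YES


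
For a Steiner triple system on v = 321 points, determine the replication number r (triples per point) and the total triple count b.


An STS(v) is a 2-(v, 3, 1) BIBD: block size k = 3, λ = 1.
Replication: r(k − 1) = λ(v − 1) ⇒ r·2 = 321 − 1 = 320 ⇒ r = 160.
Block count: b = v(v − 1)/6 = 321·320/6 = 102720/6 = 17120.

r = 160, b = 17120.


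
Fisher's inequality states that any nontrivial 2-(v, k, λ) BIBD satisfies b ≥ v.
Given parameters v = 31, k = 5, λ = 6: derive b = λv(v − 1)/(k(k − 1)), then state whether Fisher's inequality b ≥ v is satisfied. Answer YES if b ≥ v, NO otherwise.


b = λv(v − 1)/(k(k − 1)) = 6·31·30/(5·4) = 5580/20 = 279.
Compare with v = 31: b ≥ v, so Fisher's inequality holds.

YES


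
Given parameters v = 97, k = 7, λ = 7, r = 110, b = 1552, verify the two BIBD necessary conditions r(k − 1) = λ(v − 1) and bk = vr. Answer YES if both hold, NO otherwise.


Condition (i): r(k − 1) = 110·6 = 660; λ(v − 1) = 7·96 = 672. Match? NO.
Condition (ii): bk = 1552·7 = 10864; vr = 97·110 = 10670. Match? NO.
Both conditions hold? NO.

NO


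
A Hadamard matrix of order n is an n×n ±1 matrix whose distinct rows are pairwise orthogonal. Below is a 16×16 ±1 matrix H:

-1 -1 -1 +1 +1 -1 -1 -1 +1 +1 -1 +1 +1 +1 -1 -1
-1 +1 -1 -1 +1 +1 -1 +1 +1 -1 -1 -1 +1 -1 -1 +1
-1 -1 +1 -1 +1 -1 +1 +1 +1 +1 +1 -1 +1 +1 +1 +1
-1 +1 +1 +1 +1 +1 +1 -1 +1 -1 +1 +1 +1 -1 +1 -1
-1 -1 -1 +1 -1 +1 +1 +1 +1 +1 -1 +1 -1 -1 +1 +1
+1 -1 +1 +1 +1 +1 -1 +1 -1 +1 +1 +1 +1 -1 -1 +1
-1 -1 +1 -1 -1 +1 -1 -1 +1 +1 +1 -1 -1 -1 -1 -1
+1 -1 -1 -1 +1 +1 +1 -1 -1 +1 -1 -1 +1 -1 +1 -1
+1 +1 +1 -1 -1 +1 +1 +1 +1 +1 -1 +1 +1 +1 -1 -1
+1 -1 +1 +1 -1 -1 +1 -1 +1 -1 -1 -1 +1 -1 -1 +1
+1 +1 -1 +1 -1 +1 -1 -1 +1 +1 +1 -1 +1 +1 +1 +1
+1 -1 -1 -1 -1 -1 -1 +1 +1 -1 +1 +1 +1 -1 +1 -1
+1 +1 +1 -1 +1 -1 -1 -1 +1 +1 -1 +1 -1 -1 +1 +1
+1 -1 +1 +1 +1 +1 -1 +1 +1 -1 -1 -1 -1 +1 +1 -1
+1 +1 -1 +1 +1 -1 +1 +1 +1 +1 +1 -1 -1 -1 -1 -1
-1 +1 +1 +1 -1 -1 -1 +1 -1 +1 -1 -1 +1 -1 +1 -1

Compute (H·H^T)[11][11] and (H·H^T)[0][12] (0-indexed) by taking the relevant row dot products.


Row 0 of H: [-1, -1, -1, 1, 1, -1, -1, -1, 1, 1, -1, 1, 1, 1, -1, -1].
Row 11 of H: [1, -1, -1, -1, -1, -1, -1, 1, 1, -1, 1, 1, 1, -1, 1, -1].
Row 12 of H: [1, 1, 1, -1, 1, -1, -1, -1, 1, 1, -1, 1, -1, -1, 1, 1].
(H·H^T)[11][11] = Σ_j H[11][j]·H[11][j] = (1)² + (-1)² + (-1)² + (-1)² + (-1)² + (-1)² + (-1)² + (1)² + (1)² + (-1)² + (1)² + (1)² + (1)² + (-1)² + (1)² + (-1)² = 1 + 1 + 1 + 1 + 1 + 1 + 1 + 1 + 1 + 1 + 1 + 1 + 1 + 1 + 1 + 1 = 16.
(H·H^T)[0][12] = Σ_j H[0][j]·H[12][j] = (-1)·(1) + (-1)·(1) + (-1)·(1) + (1)·(-1) + (1)·(1) + (-1)·(-1) + (-1)·(-1) + (-1)·(-1) + (1)·(1) + (1)·(1) + (-1)·(-1) + (1)·(1) + (1)·(-1) + (1)·(-1) + (-1)·(1) + (-1)·(1) = -1 + -1 + -1 + -1 + 1 + 1 + 1 + 1 + 1 + 1 + 1 + 1 + -1 + -1 + -1 + -1 = 0.
So rows 0 and 12 are orthogonal; the diagonal entry equals n = 16.

(11,11) entry = 16; (0,12) entry = 0.


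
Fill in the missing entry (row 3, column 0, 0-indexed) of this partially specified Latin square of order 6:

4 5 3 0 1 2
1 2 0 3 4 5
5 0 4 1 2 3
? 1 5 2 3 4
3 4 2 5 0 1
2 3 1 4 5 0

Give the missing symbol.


Row 3 contains symbols [1, 2, 3, 4, 5] — missing [0].
Column 0 contains symbols [1, 2, 3, 4, 5] — missing [0].
The missing symbol must appear in both missing sets; intersection = [0].
Therefore the hidden value is 0.

Missing value = 0.


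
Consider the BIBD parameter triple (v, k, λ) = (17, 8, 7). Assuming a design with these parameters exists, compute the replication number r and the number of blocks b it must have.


Any 2-(v, k, λ) BIBD satisfies two necessary conditions:
  (i)  Each point sits in r blocks, and counting incidences through any fixed point gives r(k − 1) = λ(v − 1), so r = λ(v − 1)/(k − 1).
  (ii) Total incidences bk = vr, so b = vr/k.
Step 1: r = λ(v − 1)/(k − 1) = 7·(17 − 1)/(8 − 1) = 7·16/7 = 112/7 = 16.
Step 2: b = vr/k = 17·16/8 = 272/8 = 34.
Check integrality: r = 16 ∈ Z ✓, b = 34 ∈ Z ✓.
(These identities are necessary conditions: they determine r and b for any design with these parameters, but do not by themselves prove that one exists.)

r = 16, b = 34.


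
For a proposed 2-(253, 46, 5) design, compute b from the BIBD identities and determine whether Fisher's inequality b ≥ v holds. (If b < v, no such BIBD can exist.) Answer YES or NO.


b = λv(v − 1)/(k(k − 1)) = 5·253·252/(46·45) = 318780/2070 = 154.
Compare with v = 253: b < v, so Fisher's inequality fails.

NO


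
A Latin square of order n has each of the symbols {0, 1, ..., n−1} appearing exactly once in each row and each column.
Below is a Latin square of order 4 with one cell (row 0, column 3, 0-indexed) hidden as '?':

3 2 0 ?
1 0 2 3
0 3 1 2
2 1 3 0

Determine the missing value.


Row 0 contains symbols [0, 2, 3] — missing [1].
Column 3 contains symbols [0, 2, 3] — missing [1].
The missing symbol must appear in both missing sets; intersection = [1].
Therefore the hidden value is 1.

Missing value = 1.


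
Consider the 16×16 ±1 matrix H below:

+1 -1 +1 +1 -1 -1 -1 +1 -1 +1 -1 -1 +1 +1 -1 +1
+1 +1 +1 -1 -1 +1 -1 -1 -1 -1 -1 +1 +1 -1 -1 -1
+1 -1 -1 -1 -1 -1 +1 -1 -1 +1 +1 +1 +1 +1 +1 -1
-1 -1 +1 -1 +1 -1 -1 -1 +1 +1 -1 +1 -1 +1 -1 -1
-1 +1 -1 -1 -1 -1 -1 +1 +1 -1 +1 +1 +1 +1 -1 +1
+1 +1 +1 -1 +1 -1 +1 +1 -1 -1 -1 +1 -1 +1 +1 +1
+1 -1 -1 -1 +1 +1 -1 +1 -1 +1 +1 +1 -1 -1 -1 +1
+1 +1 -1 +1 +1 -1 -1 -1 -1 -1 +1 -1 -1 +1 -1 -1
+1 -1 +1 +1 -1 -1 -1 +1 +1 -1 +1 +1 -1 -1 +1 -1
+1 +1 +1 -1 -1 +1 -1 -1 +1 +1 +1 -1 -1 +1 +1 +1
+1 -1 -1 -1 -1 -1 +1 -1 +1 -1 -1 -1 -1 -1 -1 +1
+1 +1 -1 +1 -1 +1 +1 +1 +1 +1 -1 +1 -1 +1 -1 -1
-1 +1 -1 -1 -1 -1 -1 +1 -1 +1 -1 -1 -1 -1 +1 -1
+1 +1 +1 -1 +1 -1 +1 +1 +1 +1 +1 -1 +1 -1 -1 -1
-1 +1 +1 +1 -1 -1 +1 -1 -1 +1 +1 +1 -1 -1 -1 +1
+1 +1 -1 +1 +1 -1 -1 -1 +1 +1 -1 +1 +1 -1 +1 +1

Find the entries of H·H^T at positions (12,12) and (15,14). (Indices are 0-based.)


Row 12 of H: [-1, 1, -1, -1, -1, -1, -1, 1, -1, 1, -1, -1, -1, -1, 1, -1].
Row 14 of H: [-1, 1, 1, 1, -1, -1, 1, -1, -1, 1, 1, 1, -1, -1, -1, 1].
Row 15 of H: [1, 1, -1, 1, 1, -1, -1, -1, 1, 1, -1, 1, 1, -1, 1, 1].
(H·H^T)[12][12] = Σ_j H[12][j]·H[12][j] = (-1)² + (1)² + (-1)² + (-1)² + (-1)² + (-1)² + (-1)² + (1)² + (-1)² + (1)² + (-1)² + (-1)² + (-1)² + (-1)² + (1)² + (-1)² = 1 + 1 + 1 + 1 + 1 + 1 + 1 + 1 + 1 + 1 + 1 + 1 + 1 + 1 + 1 + 1 = 16.
(H·H^T)[15][14] = Σ_j H[15][j]·H[14][j] = (1)·(-1) + (1)·(1) + (-1)·(1) + (1)·(1) + (1)·(-1) + (-1)·(-1) + (-1)·(1) + (-1)·(-1) + (1)·(-1) + (1)·(1) + (-1)·(1) + (1)·(1) + (1)·(-1) + (-1)·(-1) + (1)·(-1) + (1)·(1) = -1 + 1 + -1 + 1 + -1 + 1 + -1 + 1 + -1 + 1 + -1 + 1 + -1 + 1 + -1 + 1 = 0.
So rows 15 and 14 are orthogonal; the diagonal entry equals n = 16.

(12,12) entry = 16; (15,14) entry = 0.


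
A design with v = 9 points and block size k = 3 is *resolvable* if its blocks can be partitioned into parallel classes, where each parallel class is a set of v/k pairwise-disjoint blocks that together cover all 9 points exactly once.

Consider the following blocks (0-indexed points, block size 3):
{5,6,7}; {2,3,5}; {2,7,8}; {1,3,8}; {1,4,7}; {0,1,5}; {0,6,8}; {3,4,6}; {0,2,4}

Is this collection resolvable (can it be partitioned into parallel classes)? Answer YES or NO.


v = 9, block size k = 3, number of blocks = 9.
For resolvability, blocks must partition into parallel classes of size v/k = 3.
Total blocks must therefore be a multiple of 3: 9 = 3·3 + 0 ⇒ divisible ✓.
Greedy packing gives 3 candidate class(es). Each should be a full parallel class (size 3, covers all 9 points).
  Class 1 (3 blocks): {5,6,7}; {1,3,8}; {0,2,4}. Points covered: [0, 1, 2, 3, 4, 5, 6, 7, 8].
  Class 2 (3 blocks): {2,3,5}; {1,4,7}; {0,6,8}. Points covered: [0, 1, 2, 3, 4, 5, 6, 7, 8].
  Class 3 (3 blocks): {2,7,8}; {0,1,5}; {3,4,6}. Points covered: [0, 1, 2, 3, 4, 5, 6, 7, 8].
All classes full (size 3)? YES. All classes cover every point? YES.
Resolvable? YES.

YES


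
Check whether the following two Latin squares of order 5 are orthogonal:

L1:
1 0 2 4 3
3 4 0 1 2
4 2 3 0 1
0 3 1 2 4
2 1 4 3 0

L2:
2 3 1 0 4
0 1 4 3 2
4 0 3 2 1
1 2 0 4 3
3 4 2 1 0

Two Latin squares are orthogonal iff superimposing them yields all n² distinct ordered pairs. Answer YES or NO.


Form the n² = 25 superimposed pairs (L1[i][j], L2[i][j]), row by row (rows and columns indexed from 0):
row 0: (1,2) (0,3) (2,1) (4,0) (3,4)
row 1: (3,0) (4,1) (0,4) (1,3) (2,2)
row 2: (4,4) (2,0) (3,3) (0,2) (1,1)
row 3: (0,1) (3,2) (1,0) (2,4) (4,3)
row 4: (2,3) (1,4) (4,2) (3,1) (0,0)
Orthogonality requires all 25 pairs distinct.
Check by first coordinate: for each symbol s of L1, list the L2 entries in the n cells where L1 = s; they must all differ.
  L1 = 0: L2 entries (in reading order) 3, 4, 2, 1, 0 — all 5 distinct ✓
  L1 = 1: L2 entries (in reading order) 2, 3, 1, 0, 4 — all 5 distinct ✓
  L1 = 2: L2 entries (in reading order) 1, 2, 0, 4, 3 — all 5 distinct ✓
  L1 = 3: L2 entries (in reading order) 4, 0, 3, 2, 1 — all 5 distinct ✓
  L1 = 4: L2 entries (in reading order) 0, 1, 4, 3, 2 — all 5 distinct ✓
Every symbol of L1 meets every symbol of L2 exactly once, so all 25 pairs are distinct (25 of 25).
Conclusion: YES.

YES


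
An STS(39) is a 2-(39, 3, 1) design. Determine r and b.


An STS(v) is a 2-(v, 3, 1) BIBD: block size k = 3, λ = 1.
Replication: r(k − 1) = λ(v − 1) ⇒ r·2 = 39 − 1 = 38 ⇒ r = 19.
Block count: bk = vr ⇒ b·3 = 39·19 = 741 ⇒ b = 247.
(Check via b = v(v − 1)/6 = 39·38/6 = 1482/6 = 247.)

r = 19, b = 247.


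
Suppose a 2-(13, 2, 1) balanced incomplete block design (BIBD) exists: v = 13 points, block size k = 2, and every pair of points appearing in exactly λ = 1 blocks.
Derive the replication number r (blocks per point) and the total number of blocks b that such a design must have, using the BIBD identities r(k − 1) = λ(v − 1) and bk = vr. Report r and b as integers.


Any 2-(v, k, λ) BIBD satisfies two necessary conditions:
  (i)  Each point sits in r blocks, and counting incidences through any fixed point gives r(k − 1) = λ(v − 1), so r = λ(v − 1)/(k − 1).
  (ii) Total incidences bk = vr, so b = vr/k.
Step 1: r = λ(v − 1)/(k − 1) = 1·(13 − 1)/(2 − 1) = 1·12/1 = 12/1 = 12.
Step 2: b = vr/k = 13·12/2 = 156/2 = 78.
Check integrality: r = 12 ∈ Z ✓, b = 78 ∈ Z ✓.
(These identities are necessary conditions: they determine r and b for any design with these parameters, but do not by themselves prove that one exists.)

r = 12, b = 78.


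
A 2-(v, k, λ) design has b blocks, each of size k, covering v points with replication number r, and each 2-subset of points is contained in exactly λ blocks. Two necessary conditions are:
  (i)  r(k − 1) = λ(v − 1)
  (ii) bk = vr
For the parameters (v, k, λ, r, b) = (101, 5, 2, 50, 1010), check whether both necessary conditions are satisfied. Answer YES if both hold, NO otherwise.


Condition (i): r(k − 1) = 50·4 = 200; λ(v − 1) = 2·100 = 200. Match? YES.
Condition (ii): bk = 1010·5 = 5050; vr = 101·50 = 5050. Match? YES.
Both conditions hold? YES.

YES


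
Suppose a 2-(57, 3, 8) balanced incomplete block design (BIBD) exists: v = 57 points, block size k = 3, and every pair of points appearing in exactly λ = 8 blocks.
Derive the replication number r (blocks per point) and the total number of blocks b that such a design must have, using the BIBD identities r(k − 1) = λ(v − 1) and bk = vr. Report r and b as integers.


Any 2-(v, k, λ) BIBD satisfies two necessary conditions:
  (i)  Each point sits in r blocks, and counting incidences through any fixed point gives r(k − 1) = λ(v − 1), so r = λ(v − 1)/(k − 1).
  (ii) Total incidences bk = vr, so b = vr/k.
Step 1: r = λ(v − 1)/(k − 1) = 8·(57 − 1)/(3 − 1) = 8·56/2 = 448/2 = 224.
Step 2: b = vr/k = 57·224/3 = 12768/3 = 4256.
Check integrality: r = 224 ∈ Z ✓, b = 4256 ∈ Z ✓.
(These identities are necessary conditions: they determine r and b for any design with these parameters, but do not by themselves prove that one exists.)

r = 224, b = 4256.


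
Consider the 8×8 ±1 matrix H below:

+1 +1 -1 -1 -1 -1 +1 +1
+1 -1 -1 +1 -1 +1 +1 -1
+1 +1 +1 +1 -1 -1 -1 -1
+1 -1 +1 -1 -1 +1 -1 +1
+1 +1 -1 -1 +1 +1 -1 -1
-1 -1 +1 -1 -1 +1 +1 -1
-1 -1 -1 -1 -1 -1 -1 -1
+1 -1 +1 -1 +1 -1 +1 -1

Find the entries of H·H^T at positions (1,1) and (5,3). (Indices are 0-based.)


Row 1 of H: [1, -1, -1, 1, -1, 1, 1, -1].
Row 3 of H: [1, -1, 1, -1, -1, 1, -1, 1].
Row 5 of H: [-1, -1, 1, -1, -1, 1, 1, -1].
(H·H^T)[1][1] = Σ_j H[1][j]·H[1][j] = (1)² + (-1)² + (-1)² + (1)² + (-1)² + (1)² + (1)² + (-1)² = 1 + 1 + 1 + 1 + 1 + 1 + 1 + 1 = 8.
(H·H^T)[5][3] = Σ_j H[5][j]·H[3][j] = (-1)·(1) + (-1)·(-1) + (1)·(1) + (-1)·(-1) + (-1)·(-1) + (1)·(1) + (1)·(-1) + (-1)·(1) = -1 + 1 + 1 + 1 + 1 + 1 + -1 + -1 = 2.
Rows 5 and 3 are not orthogonal (dot product = 2 ≠ 0), so H is not a Hadamard matrix.

(1,1) entry = 8; (5,3) entry = 2.


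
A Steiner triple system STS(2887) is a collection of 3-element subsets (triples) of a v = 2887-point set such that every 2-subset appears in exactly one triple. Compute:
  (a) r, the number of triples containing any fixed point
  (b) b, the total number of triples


An STS(v) is a 2-(v, 3, 1) BIBD: block size k = 3, λ = 1.
Replication: r(k − 1) = λ(v − 1) ⇒ r·2 = 2887 − 1 = 2886 ⇒ r = 1443.
Block count: b = v(v − 1)/6 = 2887·2886/6 = 8331882/6 = 1388647.
(Check via bk = vr: 1388647·3 = 4165941 = 2887·1443 = 4165941 ✓.)

r = 1443, b = 1388647.


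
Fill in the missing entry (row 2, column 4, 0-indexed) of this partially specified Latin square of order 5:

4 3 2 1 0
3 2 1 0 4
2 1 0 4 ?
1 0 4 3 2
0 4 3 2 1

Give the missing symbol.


Row 2 contains symbols [0, 1, 2, 4] — missing [3].
Column 4 contains symbols [0, 1, 2, 4] — missing [3].
The missing symbol must appear in both missing sets; intersection = [3].
Therefore the hidden value is 3.

Missing value = 3.


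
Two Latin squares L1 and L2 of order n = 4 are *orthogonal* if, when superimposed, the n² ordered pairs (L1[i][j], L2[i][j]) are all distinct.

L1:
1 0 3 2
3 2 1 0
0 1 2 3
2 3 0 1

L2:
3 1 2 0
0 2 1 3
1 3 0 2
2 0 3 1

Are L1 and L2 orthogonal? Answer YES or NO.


Form the n² = 16 superimposed pairs (L1[i][j], L2[i][j]), row by row (rows and columns indexed from 0):
row 0: (1,3) (0,1) (3,2) (2,0)
row 1: (3,0) (2,2) (1,1) (0,3)
row 2: (0,1) (1,3) (2,0) (3,2)
row 3: (2,2) (3,0) (0,3) (1,1)
Orthogonality requires all 16 pairs distinct.
But the pair (0,1) repeats: cell (0,1) has L1 = 0, L2 = 1, and cell (2,0) has L1 = 0, L2 = 1.
A repeated pair means some other pair never occurs (only 8 distinct pairs out of 16), so the squares are not orthogonal.
Conclusion: NO.

NO


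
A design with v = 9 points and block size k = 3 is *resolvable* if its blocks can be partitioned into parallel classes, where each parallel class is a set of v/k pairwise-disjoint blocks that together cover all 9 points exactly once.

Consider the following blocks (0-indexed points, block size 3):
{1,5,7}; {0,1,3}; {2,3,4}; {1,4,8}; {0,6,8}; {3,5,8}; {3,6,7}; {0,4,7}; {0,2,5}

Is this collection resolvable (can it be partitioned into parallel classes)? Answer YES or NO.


v = 9, block size k = 3, number of blocks = 9.
For resolvability, blocks must partition into parallel classes of size v/k = 3.
Total blocks must therefore be a multiple of 3: 9 = 3·3 + 0 ⇒ divisible ✓.
Consider block {0,1,3}. It intersects every other block in the collection, so no parallel class of size 3 can contain it.
Since every block must belong to some parallel class in a resolution, the collection cannot be partitioned into parallel classes.
Resolvable? NO.

NO


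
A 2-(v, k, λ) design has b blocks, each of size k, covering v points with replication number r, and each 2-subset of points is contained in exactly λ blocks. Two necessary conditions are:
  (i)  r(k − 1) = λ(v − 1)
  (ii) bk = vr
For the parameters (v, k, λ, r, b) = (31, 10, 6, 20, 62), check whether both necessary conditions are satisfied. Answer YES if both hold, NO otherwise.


Condition (i): r(k − 1) = 20·9 = 180; λ(v − 1) = 6·30 = 180. Match? YES.
Condition (ii): bk = 62·10 = 620; vr = 31·20 = 620. Match? YES.
Both conditions hold? YES.

YES


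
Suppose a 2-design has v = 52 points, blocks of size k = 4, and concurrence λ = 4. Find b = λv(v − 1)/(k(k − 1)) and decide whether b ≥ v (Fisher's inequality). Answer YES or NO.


r = λ(v − 1)/(k − 1) = 4·51/3 = 68.
b = vr/k = 52·68/4 = 884.
Fisher's inequality: b ≥ v ⇔ 884 ≥ 52? YES.

YES


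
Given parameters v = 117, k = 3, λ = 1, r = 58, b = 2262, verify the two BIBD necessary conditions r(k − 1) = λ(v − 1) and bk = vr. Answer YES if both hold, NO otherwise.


Condition (i): r(k − 1) = 58·2 = 116; λ(v − 1) = 1·116 = 116. Match? YES.
Condition (ii): bk = 2262·3 = 6786; vr = 117·58 = 6786. Match? YES.
Both conditions hold? YES.

YES


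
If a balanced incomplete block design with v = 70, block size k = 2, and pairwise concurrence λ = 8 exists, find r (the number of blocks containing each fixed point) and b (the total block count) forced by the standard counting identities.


Any 2-(v, k, λ) BIBD satisfies two necessary conditions:
  (i)  Each point sits in r blocks, and counting incidences through any fixed point gives r(k − 1) = λ(v − 1), so r = λ(v − 1)/(k − 1).
  (ii) Total incidences bk = vr, so b = vr/k.
Step 1: r = λ(v − 1)/(k − 1) = 8·(70 − 1)/(2 − 1) = 8·69/1 = 552/1 = 552.
Step 2: b = vr/k = 70·552/2 = 38640/2 = 19320.
Check integrality: r = 552 ∈ Z ✓, b = 19320 ∈ Z ✓.
(These identities are necessary conditions: they determine r and b for any design with these parameters, but do not by themselves prove that one exists.)

r = 552, b = 19320.


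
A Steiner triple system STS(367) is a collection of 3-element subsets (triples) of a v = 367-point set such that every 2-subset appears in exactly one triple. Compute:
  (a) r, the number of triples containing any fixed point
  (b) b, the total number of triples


An STS(v) is a 2-(v, 3, 1) BIBD: block size k = 3, λ = 1.
Replication: r(k − 1) = λ(v − 1) ⇒ r·2 = 367 − 1 = 366 ⇒ r = 183.
Block count: b = v(v − 1)/6 = 367·366/6 = 134322/6 = 22387.

r = 183, b = 22387.


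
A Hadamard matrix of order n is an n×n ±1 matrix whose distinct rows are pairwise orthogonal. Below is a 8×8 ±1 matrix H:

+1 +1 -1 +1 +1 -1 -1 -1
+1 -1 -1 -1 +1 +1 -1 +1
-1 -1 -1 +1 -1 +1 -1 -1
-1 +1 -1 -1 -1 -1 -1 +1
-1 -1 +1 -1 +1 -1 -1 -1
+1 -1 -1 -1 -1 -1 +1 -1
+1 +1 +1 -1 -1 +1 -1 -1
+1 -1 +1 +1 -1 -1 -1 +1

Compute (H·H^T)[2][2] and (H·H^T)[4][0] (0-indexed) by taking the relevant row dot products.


Row 0 of H: [1, 1, -1, 1, 1, -1, -1, -1].
Row 2 of H: [-1, -1, -1, 1, -1, 1, -1, -1].
Row 4 of H: [-1, -1, 1, -1, 1, -1, -1, -1].
(H·H^T)[2][2] = Σ_j H[2][j]·H[2][j] = (-1)² + (-1)² + (-1)² + (1)² + (-1)² + (1)² + (-1)² + (-1)² = 1 + 1 + 1 + 1 + 1 + 1 + 1 + 1 = 8.
(H·H^T)[4][0] = Σ_j H[4][j]·H[0][j] = (-1)·(1) + (-1)·(1) + (1)·(-1) + (-1)·(1) + (1)·(1) + (-1)·(-1) + (-1)·(-1) + (-1)·(-1) = -1 + -1 + -1 + -1 + 1 + 1 + 1 + 1 = 0.
So rows 4 and 0 are orthogonal; the diagonal entry equals n = 8.

(2,2) entry = 8; (4,0) entry = 0.
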